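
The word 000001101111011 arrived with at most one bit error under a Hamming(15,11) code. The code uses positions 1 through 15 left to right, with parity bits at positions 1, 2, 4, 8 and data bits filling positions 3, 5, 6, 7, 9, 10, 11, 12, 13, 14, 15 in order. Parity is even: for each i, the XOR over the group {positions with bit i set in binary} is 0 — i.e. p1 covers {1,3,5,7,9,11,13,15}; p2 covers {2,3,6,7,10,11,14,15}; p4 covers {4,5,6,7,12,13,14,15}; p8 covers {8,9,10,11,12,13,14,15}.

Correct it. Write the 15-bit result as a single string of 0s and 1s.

000101101111011

s1 (pos 1,3,5,7,9,11,13,15): 0⊕0⊕0⊕1⊕1⊕1⊕0⊕1 = 0
s2 (pos 2,3,6,7,10,11,14,15): 0⊕0⊕1⊕1⊕1⊕1⊕1⊕1 = 0
s4 (pos 4,5,6,7,12,13,14,15): 0⊕0⊕1⊕1⊕1⊕0⊕1⊕1 = 1
s8 (pos 8,9,10,11,12,13,14,15): 0⊕1⊕1⊕1⊕1⊕0⊕1⊕1 = 0
Syndrome s8…s1 = 0100 → error at position 4.
Flip position 4: 000001101111011 → 000101101111011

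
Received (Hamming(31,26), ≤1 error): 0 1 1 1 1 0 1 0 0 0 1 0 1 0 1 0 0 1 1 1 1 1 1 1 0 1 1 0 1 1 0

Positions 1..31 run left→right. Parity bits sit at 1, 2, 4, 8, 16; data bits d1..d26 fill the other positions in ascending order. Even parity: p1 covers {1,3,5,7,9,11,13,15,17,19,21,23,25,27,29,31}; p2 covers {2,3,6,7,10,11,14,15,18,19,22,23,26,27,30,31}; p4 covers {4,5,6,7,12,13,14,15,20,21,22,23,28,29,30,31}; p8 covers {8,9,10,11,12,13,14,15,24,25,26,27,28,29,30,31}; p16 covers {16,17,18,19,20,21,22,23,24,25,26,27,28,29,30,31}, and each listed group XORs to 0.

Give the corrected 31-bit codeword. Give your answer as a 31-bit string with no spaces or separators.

0111101000101010011101110110110

s1 (pos 1,3,5,7,9,11,13,15,17,19,21,23,25,27,29,31): 0⊕1⊕1⊕1⊕0⊕1⊕1⊕1⊕0⊕1⊕1⊕1⊕0⊕1⊕1⊕0 = 1
s2 (pos 2,3,6,7,10,11,14,15,18,19,22,23,26,27,30,31): 1⊕1⊕0⊕1⊕0⊕1⊕0⊕1⊕1⊕1⊕1⊕1⊕1⊕1⊕1⊕0 = 0
s4 (pos 4,5,6,7,12,13,14,15,20,21,22,23,28,29,30,31): 1⊕1⊕0⊕1⊕0⊕1⊕0⊕1⊕1⊕1⊕1⊕1⊕0⊕1⊕1⊕0 = 1
s8 (pos 8,9,10,11,12,13,14,15,24,25,26,27,28,29,30,31): 0⊕0⊕0⊕1⊕0⊕1⊕0⊕1⊕1⊕0⊕1⊕1⊕0⊕1⊕1⊕0 = 0
s16 (pos 16,17,18,19,20,21,22,23,24,25,26,27,28,29,30,31): 0⊕0⊕1⊕1⊕1⊕1⊕1⊕1⊕1⊕0⊕1⊕1⊕0⊕1⊕1⊕0 = 1
Syndrome s16…s1 = 10101 → error at position 21.
Flip position 21: 0111101000101010011111110110110 → 0111101000101010011101110110110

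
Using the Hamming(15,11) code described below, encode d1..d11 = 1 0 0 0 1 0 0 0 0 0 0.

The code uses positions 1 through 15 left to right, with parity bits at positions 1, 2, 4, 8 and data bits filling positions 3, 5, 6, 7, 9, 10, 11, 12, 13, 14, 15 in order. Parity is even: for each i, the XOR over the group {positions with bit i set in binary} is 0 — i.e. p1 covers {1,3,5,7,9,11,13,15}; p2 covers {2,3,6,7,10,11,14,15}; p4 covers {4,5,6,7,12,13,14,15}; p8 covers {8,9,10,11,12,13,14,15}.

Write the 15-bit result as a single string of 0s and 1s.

Place data at non-parity positions: p1 p2 1 p4 0 0 0 p8 1 0 0 0 0 0 0
p1 (pos 1,3,5,7,9,11,13,15): XOR of data positions = 1⊕0⊕0⊕1⊕0⊕0⊕0 = 0
p2 (pos 2,3,6,7,10,11,14,15): XOR of data positions = 1⊕0⊕0⊕0⊕0⊕0⊕0 = 1
p4 (pos 4,5,6,7,12,13,14,15): XOR of data positions = 0⊕0⊕0⊕0⊕0⊕0⊕0 = 0
p8 (pos 8,9,10,11,12,13,14,15): XOR of data positions = 1⊕0⊕0⊕0⊕0⊕0⊕0 = 1
Codeword: 011000011000000

011000011000000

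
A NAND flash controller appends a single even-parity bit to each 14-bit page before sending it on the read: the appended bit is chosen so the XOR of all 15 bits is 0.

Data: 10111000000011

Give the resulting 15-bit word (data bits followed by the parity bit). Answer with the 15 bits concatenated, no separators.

XOR of the 14 data bits: 1⊕0⊕1⊕1⊕1⊕0⊕0⊕0⊕0⊕0⊕0⊕0⊕1⊕1 = 0
Parity bit = 0 (so all 15 bits XOR to 0).

101110000000110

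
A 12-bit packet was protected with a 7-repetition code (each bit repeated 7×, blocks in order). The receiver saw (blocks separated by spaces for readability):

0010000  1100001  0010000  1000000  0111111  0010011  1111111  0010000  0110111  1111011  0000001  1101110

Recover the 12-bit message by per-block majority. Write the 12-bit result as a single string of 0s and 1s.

Block 1 (0010000): 1 one → 0
Block 2 (1100001): 3 ones → 0
Block 3 (0010000): 1 one → 0
Block 4 (1000000): 1 one → 0
Block 5 (0111111): 6 ones → 1
Block 6 (0010011): 3 ones → 0
Block 7 (1111111): 7 ones → 1
Block 8 (0010000): 1 one → 0
Block 9 (0110111): 5 ones → 1
Block 10 (1111011): 6 ones → 1
Block 11 (0000001): 1 one → 0
Block 12 (1101110): 5 ones → 1

000010101101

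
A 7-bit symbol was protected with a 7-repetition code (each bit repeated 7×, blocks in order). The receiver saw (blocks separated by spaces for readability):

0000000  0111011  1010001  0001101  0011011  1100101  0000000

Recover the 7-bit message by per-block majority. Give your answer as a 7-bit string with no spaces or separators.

Block 1 (0000000): 0 ones → 0
Block 2 (0111011): 5 ones → 1
Block 3 (1010001): 3 ones → 0
Block 4 (0001101): 3 ones → 0
Block 5 (0011011): 4 ones → 1
Block 6 (1100101): 4 ones → 1
Block 7 (0000000): 0 ones → 0

0100110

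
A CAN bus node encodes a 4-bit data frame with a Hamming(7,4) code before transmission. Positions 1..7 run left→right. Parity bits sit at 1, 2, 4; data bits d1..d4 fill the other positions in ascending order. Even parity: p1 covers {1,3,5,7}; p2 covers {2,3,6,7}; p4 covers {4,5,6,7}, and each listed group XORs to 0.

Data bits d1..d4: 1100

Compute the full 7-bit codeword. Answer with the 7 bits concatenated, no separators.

Place data at non-parity positions: p1 p2 1 p4 1 0 0
p1 (pos 1,3,5,7): XOR of data positions = 1⊕1⊕0 = 0
p2 (pos 2,3,6,7): XOR of data positions = 1⊕0⊕0 = 1
p4 (pos 4,5,6,7): XOR of data positions = 1⊕0⊕0 = 1
Codeword: 0111100

0111100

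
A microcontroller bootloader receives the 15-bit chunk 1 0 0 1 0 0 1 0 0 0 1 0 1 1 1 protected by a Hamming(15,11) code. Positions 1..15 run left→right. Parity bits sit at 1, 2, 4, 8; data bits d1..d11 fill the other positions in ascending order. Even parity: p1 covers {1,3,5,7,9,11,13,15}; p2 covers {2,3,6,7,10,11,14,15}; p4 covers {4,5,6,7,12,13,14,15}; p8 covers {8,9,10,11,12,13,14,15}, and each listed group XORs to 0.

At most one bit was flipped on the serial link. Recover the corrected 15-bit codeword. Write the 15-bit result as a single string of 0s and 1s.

s1 (pos 1,3,5,7,9,11,13,15): 1⊕0⊕0⊕1⊕0⊕1⊕1⊕1 = 1
s2 (pos 2,3,6,7,10,11,14,15): 0⊕0⊕0⊕1⊕0⊕1⊕1⊕1 = 0
s4 (pos 4,5,6,7,12,13,14,15): 1⊕0⊕0⊕1⊕0⊕1⊕1⊕1 = 1
s8 (pos 8,9,10,11,12,13,14,15): 0⊕0⊕0⊕1⊕0⊕1⊕1⊕1 = 0
Syndrome s8…s1 = 0101 → error at position 5.
Flip position 5: 100100100010111 → 100110100010111

100110100010111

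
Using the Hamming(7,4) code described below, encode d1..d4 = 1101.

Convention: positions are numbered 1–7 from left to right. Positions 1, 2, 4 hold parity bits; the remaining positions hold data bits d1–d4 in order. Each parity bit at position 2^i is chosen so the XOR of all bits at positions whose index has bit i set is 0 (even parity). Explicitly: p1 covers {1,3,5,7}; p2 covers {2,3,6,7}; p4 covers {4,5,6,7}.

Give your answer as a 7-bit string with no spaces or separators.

Place data at non-parity positions: p1 p2 1 p4 1 0 1
p1 (pos 1,3,5,7): XOR of data positions = 1⊕1⊕1 = 1
p2 (pos 2,3,6,7): XOR of data positions = 1⊕0⊕1 = 0
p4 (pos 4,5,6,7): XOR of data positions = 1⊕0⊕1 = 0
Codeword: 1010101

1010101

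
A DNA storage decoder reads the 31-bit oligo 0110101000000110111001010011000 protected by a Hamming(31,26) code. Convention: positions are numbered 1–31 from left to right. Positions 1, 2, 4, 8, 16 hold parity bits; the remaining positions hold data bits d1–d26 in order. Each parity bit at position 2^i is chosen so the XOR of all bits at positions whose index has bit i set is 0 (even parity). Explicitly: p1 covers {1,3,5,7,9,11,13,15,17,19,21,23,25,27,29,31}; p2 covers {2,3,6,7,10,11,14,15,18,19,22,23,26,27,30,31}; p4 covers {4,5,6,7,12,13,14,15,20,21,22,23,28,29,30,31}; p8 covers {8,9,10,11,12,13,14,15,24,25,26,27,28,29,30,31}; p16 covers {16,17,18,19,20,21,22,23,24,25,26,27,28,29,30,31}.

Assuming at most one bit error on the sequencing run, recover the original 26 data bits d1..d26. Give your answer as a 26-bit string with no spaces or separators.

s1 (pos 1,3,5,7,9,11,13,15,17,19,21,23,25,27,29,31): 0⊕1⊕1⊕1⊕0⊕0⊕0⊕1⊕1⊕1⊕0⊕0⊕0⊕1⊕0⊕0 = 1
s2 (pos 2,3,6,7,10,11,14,15,18,19,22,23,26,27,30,31): 1⊕1⊕0⊕1⊕0⊕0⊕1⊕1⊕1⊕1⊕1⊕0⊕0⊕1⊕0⊕0 = 1
s4 (pos 4,5,6,7,12,13,14,15,20,21,22,23,28,29,30,31): 0⊕1⊕0⊕1⊕0⊕0⊕1⊕1⊕0⊕0⊕1⊕0⊕1⊕0⊕0⊕0 = 0
s8 (pos 8,9,10,11,12,13,14,15,24,25,26,27,28,29,30,31): 0⊕0⊕0⊕0⊕0⊕0⊕1⊕1⊕1⊕0⊕0⊕1⊕1⊕0⊕0⊕0 = 1
s16 (pos 16,17,18,19,20,21,22,23,24,25,26,27,28,29,30,31): 0⊕1⊕1⊕1⊕0⊕0⊕1⊕0⊕1⊕0⊕0⊕1⊕1⊕0⊕0⊕0 = 1
Syndrome s16…s1 = 11011 → error at position 27.
Flip position 27: 0110101000000110111001010011000 → 0110101000000110111001010001000
Read data bits from positions 3,5,6,7,9,10,11,12,13,14,15,17,18,19,20,21,22,23,24,25,26,27,28,29,30,31: 11010000011111001010001000

11010000011111001010001000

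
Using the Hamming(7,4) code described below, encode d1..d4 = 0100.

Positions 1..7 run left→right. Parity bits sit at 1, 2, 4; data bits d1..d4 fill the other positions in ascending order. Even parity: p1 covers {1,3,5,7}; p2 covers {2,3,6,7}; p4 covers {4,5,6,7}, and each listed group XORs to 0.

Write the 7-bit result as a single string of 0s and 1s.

1001100

Place data at non-parity positions: p1 p2 0 p4 1 0 0
p1 (pos 1,3,5,7): XOR of data positions = 0⊕1⊕0 = 1
p2 (pos 2,3,6,7): XOR of data positions = 0⊕0⊕0 = 0
p4 (pos 4,5,6,7): XOR of data positions = 1⊕0⊕0 = 1
Codeword: 1001100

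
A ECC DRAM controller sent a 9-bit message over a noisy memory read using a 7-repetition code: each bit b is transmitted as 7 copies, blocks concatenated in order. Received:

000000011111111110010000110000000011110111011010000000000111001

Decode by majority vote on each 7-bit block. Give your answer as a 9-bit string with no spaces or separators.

011001001

Block 1 (0000000): 0 ones → 0
Block 2 (1111111): 7 ones → 1
Block 3 (1110010): 4 ones → 1
Block 4 (0001100): 2 ones → 0
Block 5 (0000001): 1 one → 0
Block 6 (1110111): 6 ones → 1
Block 7 (0110100): 3 ones → 0
Block 8 (0000000): 0 ones → 0
Block 9 (0111001): 4 ones → 1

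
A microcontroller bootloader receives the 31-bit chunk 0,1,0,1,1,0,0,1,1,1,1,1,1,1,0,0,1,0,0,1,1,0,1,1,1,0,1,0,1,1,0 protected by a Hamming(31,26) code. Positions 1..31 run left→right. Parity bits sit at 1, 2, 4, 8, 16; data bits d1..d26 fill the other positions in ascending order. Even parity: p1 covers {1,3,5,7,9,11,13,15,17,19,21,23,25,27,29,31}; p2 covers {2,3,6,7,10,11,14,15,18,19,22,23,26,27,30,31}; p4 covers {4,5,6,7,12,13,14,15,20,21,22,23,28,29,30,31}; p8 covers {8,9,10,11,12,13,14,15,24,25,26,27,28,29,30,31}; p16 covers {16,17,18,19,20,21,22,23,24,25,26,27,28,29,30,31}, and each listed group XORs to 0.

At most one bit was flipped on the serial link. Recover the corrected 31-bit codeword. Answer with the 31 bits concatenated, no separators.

0101100111111100110110111010110

s1 (pos 1,3,5,7,9,11,13,15,17,19,21,23,25,27,29,31): 0⊕0⊕1⊕0⊕1⊕1⊕1⊕0⊕1⊕0⊕1⊕1⊕1⊕1⊕1⊕0 = 0
s2 (pos 2,3,6,7,10,11,14,15,18,19,22,23,26,27,30,31): 1⊕0⊕0⊕0⊕1⊕1⊕1⊕0⊕0⊕0⊕0⊕1⊕0⊕1⊕1⊕0 = 1
s4 (pos 4,5,6,7,12,13,14,15,20,21,22,23,28,29,30,31): 1⊕1⊕0⊕0⊕1⊕1⊕1⊕0⊕1⊕1⊕0⊕1⊕0⊕1⊕1⊕0 = 0
s8 (pos 8,9,10,11,12,13,14,15,24,25,26,27,28,29,30,31): 1⊕1⊕1⊕1⊕1⊕1⊕1⊕0⊕1⊕1⊕0⊕1⊕0⊕1⊕1⊕0 = 0
s16 (pos 16,17,18,19,20,21,22,23,24,25,26,27,28,29,30,31): 0⊕1⊕0⊕0⊕1⊕1⊕0⊕1⊕1⊕1⊕0⊕1⊕0⊕1⊕1⊕0 = 1
Syndrome s16…s1 = 10010 → error at position 18.
Flip position 18: 0101100111111100100110111010110 → 0101100111111100110110111010110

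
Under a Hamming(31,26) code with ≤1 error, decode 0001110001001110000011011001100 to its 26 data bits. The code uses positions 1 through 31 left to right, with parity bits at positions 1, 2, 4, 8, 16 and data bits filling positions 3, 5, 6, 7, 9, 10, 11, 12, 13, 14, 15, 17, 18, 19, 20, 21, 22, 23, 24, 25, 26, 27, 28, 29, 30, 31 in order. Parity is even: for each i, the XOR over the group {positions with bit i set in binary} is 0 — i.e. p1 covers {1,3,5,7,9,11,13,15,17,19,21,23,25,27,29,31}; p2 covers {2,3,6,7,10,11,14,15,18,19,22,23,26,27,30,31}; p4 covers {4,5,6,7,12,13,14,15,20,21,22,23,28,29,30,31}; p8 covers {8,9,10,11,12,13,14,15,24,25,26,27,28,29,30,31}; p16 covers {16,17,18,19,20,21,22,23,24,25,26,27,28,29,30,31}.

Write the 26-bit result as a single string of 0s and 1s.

01100100111000011011001100

s1 (pos 1,3,5,7,9,11,13,15,17,19,21,23,25,27,29,31): 0⊕0⊕1⊕0⊕0⊕0⊕1⊕1⊕0⊕0⊕1⊕0⊕1⊕0⊕1⊕0 = 0
s2 (pos 2,3,6,7,10,11,14,15,18,19,22,23,26,27,30,31): 0⊕0⊕1⊕0⊕1⊕0⊕1⊕1⊕0⊕0⊕1⊕0⊕0⊕0⊕0⊕0 = 1
s4 (pos 4,5,6,7,12,13,14,15,20,21,22,23,28,29,30,31): 1⊕1⊕1⊕0⊕0⊕1⊕1⊕1⊕0⊕1⊕1⊕0⊕1⊕1⊕0⊕0 = 0
s8 (pos 8,9,10,11,12,13,14,15,24,25,26,27,28,29,30,31): 0⊕0⊕1⊕0⊕0⊕1⊕1⊕1⊕1⊕1⊕0⊕0⊕1⊕1⊕0⊕0 = 0
s16 (pos 16,17,18,19,20,21,22,23,24,25,26,27,28,29,30,31): 0⊕0⊕0⊕0⊕0⊕1⊕1⊕0⊕1⊕1⊕0⊕0⊕1⊕1⊕0⊕0 = 0
Syndrome s16…s1 = 00010 → error at position 2.
Flip position 2: 0001110001001110000011011001100 → 0101110001001110000011011001100
Read data bits from positions 3,5,6,7,9,10,11,12,13,14,15,17,18,19,20,21,22,23,24,25,26,27,28,29,30,31: 01100100111000011011001100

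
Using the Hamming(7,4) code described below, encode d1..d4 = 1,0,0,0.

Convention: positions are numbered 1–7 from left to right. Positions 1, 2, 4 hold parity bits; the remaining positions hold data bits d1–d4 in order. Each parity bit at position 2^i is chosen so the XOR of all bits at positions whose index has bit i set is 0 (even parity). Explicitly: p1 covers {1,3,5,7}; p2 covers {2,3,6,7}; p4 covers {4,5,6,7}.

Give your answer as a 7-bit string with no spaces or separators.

Place data at non-parity positions: p1 p2 1 p4 0 0 0
p1 (pos 1,3,5,7): XOR of data positions = 1⊕0⊕0 = 1
p2 (pos 2,3,6,7): XOR of data positions = 1⊕0⊕0 = 1
p4 (pos 4,5,6,7): XOR of data positions = 0⊕0⊕0 = 0
Codeword: 1110000

1110000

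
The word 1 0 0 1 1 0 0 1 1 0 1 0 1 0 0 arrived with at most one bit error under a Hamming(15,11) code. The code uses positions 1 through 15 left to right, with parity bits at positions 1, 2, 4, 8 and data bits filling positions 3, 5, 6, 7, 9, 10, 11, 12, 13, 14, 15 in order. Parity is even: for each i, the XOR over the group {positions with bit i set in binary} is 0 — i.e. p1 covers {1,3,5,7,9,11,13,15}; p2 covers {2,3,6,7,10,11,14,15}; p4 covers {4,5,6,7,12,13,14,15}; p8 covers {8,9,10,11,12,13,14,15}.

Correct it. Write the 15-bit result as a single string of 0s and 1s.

100110111010100

s1 (pos 1,3,5,7,9,11,13,15): 1⊕0⊕1⊕0⊕1⊕1⊕1⊕0 = 1
s2 (pos 2,3,6,7,10,11,14,15): 0⊕0⊕0⊕0⊕0⊕1⊕0⊕0 = 1
s4 (pos 4,5,6,7,12,13,14,15): 1⊕1⊕0⊕0⊕0⊕1⊕0⊕0 = 1
s8 (pos 8,9,10,11,12,13,14,15): 1⊕1⊕0⊕1⊕0⊕1⊕0⊕0 = 0
Syndrome s8…s1 = 0111 → error at position 7.
Flip position 7: 100110011010100 → 100110111010100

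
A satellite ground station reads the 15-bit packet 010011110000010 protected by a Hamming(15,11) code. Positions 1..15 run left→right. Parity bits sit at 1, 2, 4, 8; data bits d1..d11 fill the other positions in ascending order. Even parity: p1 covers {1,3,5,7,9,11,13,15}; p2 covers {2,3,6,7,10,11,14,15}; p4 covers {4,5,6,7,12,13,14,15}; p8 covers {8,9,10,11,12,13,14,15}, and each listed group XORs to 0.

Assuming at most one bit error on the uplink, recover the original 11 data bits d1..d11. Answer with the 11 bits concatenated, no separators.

s1 (pos 1,3,5,7,9,11,13,15): 0⊕0⊕1⊕1⊕0⊕0⊕0⊕0 = 0
s2 (pos 2,3,6,7,10,11,14,15): 1⊕0⊕1⊕1⊕0⊕0⊕1⊕0 = 0
s4 (pos 4,5,6,7,12,13,14,15): 0⊕1⊕1⊕1⊕0⊕0⊕1⊕0 = 0
s8 (pos 8,9,10,11,12,13,14,15): 1⊕0⊕0⊕0⊕0⊕0⊕1⊕0 = 0
Syndrome s8…s1 = 0000 → no error.
Read data bits from positions 3,5,6,7,9,10,11,12,13,14,15: 01110000010

01110000010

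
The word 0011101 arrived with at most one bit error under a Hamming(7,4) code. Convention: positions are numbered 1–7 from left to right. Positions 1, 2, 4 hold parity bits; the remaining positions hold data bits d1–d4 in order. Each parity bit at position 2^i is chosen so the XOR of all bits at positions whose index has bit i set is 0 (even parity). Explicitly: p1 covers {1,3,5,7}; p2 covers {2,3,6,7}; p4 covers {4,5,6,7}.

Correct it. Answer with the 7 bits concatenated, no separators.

s1 (pos 1,3,5,7): 0⊕1⊕1⊕1 = 1
s2 (pos 2,3,6,7): 0⊕1⊕0⊕1 = 0
s4 (pos 4,5,6,7): 1⊕1⊕0⊕1 = 1
Syndrome s4…s1 = 101 → error at position 5.
Flip position 5: 0011101 → 0011001

0011001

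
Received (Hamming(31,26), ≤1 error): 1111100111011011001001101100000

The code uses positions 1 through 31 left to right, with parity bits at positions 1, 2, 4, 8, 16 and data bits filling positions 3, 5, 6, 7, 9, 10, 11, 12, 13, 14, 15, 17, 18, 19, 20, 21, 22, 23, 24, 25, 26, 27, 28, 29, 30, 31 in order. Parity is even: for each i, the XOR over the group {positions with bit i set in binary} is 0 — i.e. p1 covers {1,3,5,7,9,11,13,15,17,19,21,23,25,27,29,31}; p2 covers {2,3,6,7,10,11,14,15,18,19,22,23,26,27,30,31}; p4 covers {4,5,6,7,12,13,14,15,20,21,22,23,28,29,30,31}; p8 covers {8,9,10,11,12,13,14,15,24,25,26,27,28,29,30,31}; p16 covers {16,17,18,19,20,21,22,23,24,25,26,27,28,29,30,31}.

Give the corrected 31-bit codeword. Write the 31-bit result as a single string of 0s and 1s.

s1 (pos 1,3,5,7,9,11,13,15,17,19,21,23,25,27,29,31): 1⊕1⊕1⊕0⊕1⊕0⊕1⊕1⊕0⊕1⊕0⊕1⊕1⊕0⊕0⊕0 = 1
s2 (pos 2,3,6,7,10,11,14,15,18,19,22,23,26,27,30,31): 1⊕1⊕0⊕0⊕1⊕0⊕0⊕1⊕0⊕1⊕1⊕1⊕1⊕0⊕0⊕0 = 0
s4 (pos 4,5,6,7,12,13,14,15,20,21,22,23,28,29,30,31): 1⊕1⊕0⊕0⊕1⊕1⊕0⊕1⊕0⊕0⊕1⊕1⊕0⊕0⊕0⊕0 = 1
s8 (pos 8,9,10,11,12,13,14,15,24,25,26,27,28,29,30,31): 1⊕1⊕1⊕0⊕1⊕1⊕0⊕1⊕0⊕1⊕1⊕0⊕0⊕0⊕0⊕0 = 0
s16 (pos 16,17,18,19,20,21,22,23,24,25,26,27,28,29,30,31): 1⊕0⊕0⊕1⊕0⊕0⊕1⊕1⊕0⊕1⊕1⊕0⊕0⊕0⊕0⊕0 = 0
Syndrome s16…s1 = 00101 → error at position 5.
Flip position 5: 1111100111011011001001101100000 → 1111000111011011001001101100000

1111000111011011001001101100000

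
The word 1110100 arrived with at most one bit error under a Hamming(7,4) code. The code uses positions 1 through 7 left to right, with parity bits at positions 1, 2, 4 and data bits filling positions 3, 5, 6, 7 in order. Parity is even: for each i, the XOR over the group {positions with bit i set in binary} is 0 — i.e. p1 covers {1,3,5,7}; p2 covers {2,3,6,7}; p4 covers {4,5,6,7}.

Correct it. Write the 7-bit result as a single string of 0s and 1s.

s1 (pos 1,3,5,7): 1⊕1⊕1⊕0 = 1
s2 (pos 2,3,6,7): 1⊕1⊕0⊕0 = 0
s4 (pos 4,5,6,7): 0⊕1⊕0⊕0 = 1
Syndrome s4…s1 = 101 → error at position 5.
Flip position 5: 1110100 → 1110000

1110000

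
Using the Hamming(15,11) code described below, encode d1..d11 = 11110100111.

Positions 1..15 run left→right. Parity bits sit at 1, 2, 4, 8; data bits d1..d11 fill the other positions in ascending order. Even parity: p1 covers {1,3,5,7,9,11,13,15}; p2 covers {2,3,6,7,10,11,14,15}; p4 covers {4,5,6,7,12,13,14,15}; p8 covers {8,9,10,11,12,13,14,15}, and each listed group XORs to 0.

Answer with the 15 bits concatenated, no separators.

Place data at non-parity positions: p1 p2 1 p4 1 1 1 p8 0 1 0 0 1 1 1
p1 (pos 1,3,5,7,9,11,13,15): XOR of data positions = 1⊕1⊕1⊕0⊕0⊕1⊕1 = 1
p2 (pos 2,3,6,7,10,11,14,15): XOR of data positions = 1⊕1⊕1⊕1⊕0⊕1⊕1 = 0
p4 (pos 4,5,6,7,12,13,14,15): XOR of data positions = 1⊕1⊕1⊕0⊕1⊕1⊕1 = 0
p8 (pos 8,9,10,11,12,13,14,15): XOR of data positions = 0⊕1⊕0⊕0⊕1⊕1⊕1 = 0
Codeword: 101011100100111

101011100100111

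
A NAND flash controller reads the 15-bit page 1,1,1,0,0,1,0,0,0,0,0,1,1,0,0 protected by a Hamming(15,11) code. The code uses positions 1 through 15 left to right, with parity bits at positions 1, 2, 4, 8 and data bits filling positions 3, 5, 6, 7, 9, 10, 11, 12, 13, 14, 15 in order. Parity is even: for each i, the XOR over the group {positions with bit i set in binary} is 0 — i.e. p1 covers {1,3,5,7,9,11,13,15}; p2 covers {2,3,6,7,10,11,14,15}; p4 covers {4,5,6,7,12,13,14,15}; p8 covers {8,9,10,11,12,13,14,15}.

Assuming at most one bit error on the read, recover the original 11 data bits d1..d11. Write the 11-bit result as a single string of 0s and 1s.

s1 (pos 1,3,5,7,9,11,13,15): 1⊕1⊕0⊕0⊕0⊕0⊕1⊕0 = 1
s2 (pos 2,3,6,7,10,11,14,15): 1⊕1⊕1⊕0⊕0⊕0⊕0⊕0 = 1
s4 (pos 4,5,6,7,12,13,14,15): 0⊕0⊕1⊕0⊕1⊕1⊕0⊕0 = 1
s8 (pos 8,9,10,11,12,13,14,15): 0⊕0⊕0⊕0⊕1⊕1⊕0⊕0 = 0
Syndrome s8…s1 = 0111 → error at position 7.
Flip position 7: 111001000001100 → 111001100001100
Read data bits from positions 3,5,6,7,9,10,11,12,13,14,15: 10110001100

10110001100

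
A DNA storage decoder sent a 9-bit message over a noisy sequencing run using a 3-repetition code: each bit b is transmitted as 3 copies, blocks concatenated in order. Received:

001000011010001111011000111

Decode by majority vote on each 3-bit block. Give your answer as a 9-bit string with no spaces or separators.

001001101

Block 1 (001): 1 one → 0
Block 2 (000): 0 ones → 0
Block 3 (011): 2 ones → 1
Block 4 (010): 1 one → 0
Block 5 (001): 1 one → 0
Block 6 (111): 3 ones → 1
Block 7 (011): 2 ones → 1
Block 8 (000): 0 ones → 0
Block 9 (111): 3 ones → 1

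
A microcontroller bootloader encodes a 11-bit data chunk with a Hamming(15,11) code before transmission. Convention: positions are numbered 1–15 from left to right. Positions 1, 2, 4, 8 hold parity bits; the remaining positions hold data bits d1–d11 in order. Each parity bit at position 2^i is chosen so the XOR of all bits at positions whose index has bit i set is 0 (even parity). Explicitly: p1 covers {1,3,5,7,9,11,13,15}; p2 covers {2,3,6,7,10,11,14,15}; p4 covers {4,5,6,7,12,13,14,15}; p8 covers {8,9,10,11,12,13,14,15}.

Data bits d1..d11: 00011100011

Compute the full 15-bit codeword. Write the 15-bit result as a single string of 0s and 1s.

100100101100011

Place data at non-parity positions: p1 p2 0 p4 0 0 1 p8 1 1 0 0 0 1 1
p1 (pos 1,3,5,7,9,11,13,15): XOR of data positions = 0⊕0⊕1⊕1⊕0⊕0⊕1 = 1
p2 (pos 2,3,6,7,10,11,14,15): XOR of data positions = 0⊕0⊕1⊕1⊕0⊕1⊕1 = 0
p4 (pos 4,5,6,7,12,13,14,15): XOR of data positions = 0⊕0⊕1⊕0⊕0⊕1⊕1 = 1
p8 (pos 8,9,10,11,12,13,14,15): XOR of data positions = 1⊕1⊕0⊕0⊕0⊕1⊕1 = 0
Codeword: 100100101100011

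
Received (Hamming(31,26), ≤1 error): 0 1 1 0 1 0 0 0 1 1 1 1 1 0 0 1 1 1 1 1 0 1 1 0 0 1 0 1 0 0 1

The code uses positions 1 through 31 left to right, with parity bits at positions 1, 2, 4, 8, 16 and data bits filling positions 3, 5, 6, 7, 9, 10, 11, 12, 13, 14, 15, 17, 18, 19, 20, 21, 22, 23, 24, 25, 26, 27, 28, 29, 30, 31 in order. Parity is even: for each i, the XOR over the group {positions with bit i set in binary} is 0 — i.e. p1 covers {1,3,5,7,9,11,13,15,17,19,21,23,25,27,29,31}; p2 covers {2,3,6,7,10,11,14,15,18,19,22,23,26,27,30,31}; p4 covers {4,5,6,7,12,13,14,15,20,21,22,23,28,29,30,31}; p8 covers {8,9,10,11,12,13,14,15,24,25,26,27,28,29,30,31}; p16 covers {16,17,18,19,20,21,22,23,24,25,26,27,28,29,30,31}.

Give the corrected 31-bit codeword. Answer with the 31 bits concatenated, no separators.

s1 (pos 1,3,5,7,9,11,13,15,17,19,21,23,25,27,29,31): 0⊕1⊕1⊕0⊕1⊕1⊕1⊕0⊕1⊕1⊕0⊕1⊕0⊕0⊕0⊕1 = 1
s2 (pos 2,3,6,7,10,11,14,15,18,19,22,23,26,27,30,31): 1⊕1⊕0⊕0⊕1⊕1⊕0⊕0⊕1⊕1⊕1⊕1⊕1⊕0⊕0⊕1 = 0
s4 (pos 4,5,6,7,12,13,14,15,20,21,22,23,28,29,30,31): 0⊕1⊕0⊕0⊕1⊕1⊕0⊕0⊕1⊕0⊕1⊕1⊕1⊕0⊕0⊕1 = 0
s8 (pos 8,9,10,11,12,13,14,15,24,25,26,27,28,29,30,31): 0⊕1⊕1⊕1⊕1⊕1⊕0⊕0⊕0⊕0⊕1⊕0⊕1⊕0⊕0⊕1 = 0
s16 (pos 16,17,18,19,20,21,22,23,24,25,26,27,28,29,30,31): 1⊕1⊕1⊕1⊕1⊕0⊕1⊕1⊕0⊕0⊕1⊕0⊕1⊕0⊕0⊕1 = 0
Syndrome s16…s1 = 00001 → error at position 1.
Flip position 1: 0110100011111001111101100101001 → 1110100011111001111101100101001

1110100011111001111101100101001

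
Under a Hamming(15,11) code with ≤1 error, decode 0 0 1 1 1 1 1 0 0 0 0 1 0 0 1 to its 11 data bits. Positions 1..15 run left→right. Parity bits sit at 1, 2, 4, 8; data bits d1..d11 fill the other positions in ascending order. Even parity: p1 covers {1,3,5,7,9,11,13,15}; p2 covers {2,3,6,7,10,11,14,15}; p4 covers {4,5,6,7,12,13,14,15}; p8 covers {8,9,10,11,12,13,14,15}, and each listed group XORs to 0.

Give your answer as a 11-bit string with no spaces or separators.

11110001001

s1 (pos 1,3,5,7,9,11,13,15): 0⊕1⊕1⊕1⊕0⊕0⊕0⊕1 = 0
s2 (pos 2,3,6,7,10,11,14,15): 0⊕1⊕1⊕1⊕0⊕0⊕0⊕1 = 0
s4 (pos 4,5,6,7,12,13,14,15): 1⊕1⊕1⊕1⊕1⊕0⊕0⊕1 = 0
s8 (pos 8,9,10,11,12,13,14,15): 0⊕0⊕0⊕0⊕1⊕0⊕0⊕1 = 0
Syndrome s8…s1 = 0000 → no error.
Read data bits from positions 3,5,6,7,9,10,11,12,13,14,15: 11110001001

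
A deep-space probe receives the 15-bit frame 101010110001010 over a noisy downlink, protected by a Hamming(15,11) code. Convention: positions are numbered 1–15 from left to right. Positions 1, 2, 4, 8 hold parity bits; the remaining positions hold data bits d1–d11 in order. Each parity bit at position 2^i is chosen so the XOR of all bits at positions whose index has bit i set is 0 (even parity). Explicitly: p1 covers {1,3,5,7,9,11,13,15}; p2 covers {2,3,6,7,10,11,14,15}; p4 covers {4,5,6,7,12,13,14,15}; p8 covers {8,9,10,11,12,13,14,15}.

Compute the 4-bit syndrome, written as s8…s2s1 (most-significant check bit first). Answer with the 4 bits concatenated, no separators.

1010

s1 (pos 1,3,5,7,9,11,13,15): 1⊕1⊕1⊕1⊕0⊕0⊕0⊕0 = 0
s2 (pos 2,3,6,7,10,11,14,15): 0⊕1⊕0⊕1⊕0⊕0⊕1⊕0 = 1
s4 (pos 4,5,6,7,12,13,14,15): 0⊕1⊕0⊕1⊕1⊕0⊕1⊕0 = 0
s8 (pos 8,9,10,11,12,13,14,15): 1⊕0⊕0⊕0⊕1⊕0⊕1⊕0 = 1
Syndrome s8…s1 = 1010 → error at position 10.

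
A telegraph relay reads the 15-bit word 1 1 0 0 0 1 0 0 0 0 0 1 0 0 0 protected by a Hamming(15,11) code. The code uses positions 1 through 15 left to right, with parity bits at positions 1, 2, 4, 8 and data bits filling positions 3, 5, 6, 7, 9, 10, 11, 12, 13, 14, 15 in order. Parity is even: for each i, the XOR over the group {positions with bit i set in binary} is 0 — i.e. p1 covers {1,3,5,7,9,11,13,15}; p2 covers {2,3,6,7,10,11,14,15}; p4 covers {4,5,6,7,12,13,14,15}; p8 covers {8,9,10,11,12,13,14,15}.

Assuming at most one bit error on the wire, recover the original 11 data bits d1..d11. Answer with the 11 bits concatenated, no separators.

s1 (pos 1,3,5,7,9,11,13,15): 1⊕0⊕0⊕0⊕0⊕0⊕0⊕0 = 1
s2 (pos 2,3,6,7,10,11,14,15): 1⊕0⊕1⊕0⊕0⊕0⊕0⊕0 = 0
s4 (pos 4,5,6,7,12,13,14,15): 0⊕0⊕1⊕0⊕1⊕0⊕0⊕0 = 0
s8 (pos 8,9,10,11,12,13,14,15): 0⊕0⊕0⊕0⊕1⊕0⊕0⊕0 = 1
Syndrome s8…s1 = 1001 → error at position 9.
Flip position 9: 110001000001000 → 110001001001000
Read data bits from positions 3,5,6,7,9,10,11,12,13,14,15: 00101001000

00101001000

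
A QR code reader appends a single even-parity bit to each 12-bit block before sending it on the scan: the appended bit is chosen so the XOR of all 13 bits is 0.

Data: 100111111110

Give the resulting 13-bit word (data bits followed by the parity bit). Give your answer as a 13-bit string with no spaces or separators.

1001111111101

XOR of the 12 data bits: 1⊕0⊕0⊕1⊕1⊕1⊕1⊕1⊕1⊕1⊕1⊕0 = 1
Parity bit = 1 (so all 13 bits XOR to 0).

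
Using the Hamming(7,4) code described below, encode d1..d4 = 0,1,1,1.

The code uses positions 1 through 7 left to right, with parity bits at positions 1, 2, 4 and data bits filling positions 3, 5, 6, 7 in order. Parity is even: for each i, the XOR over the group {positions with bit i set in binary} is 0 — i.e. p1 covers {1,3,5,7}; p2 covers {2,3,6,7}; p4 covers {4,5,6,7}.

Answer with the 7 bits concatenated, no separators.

Place data at non-parity positions: p1 p2 0 p4 1 1 1
p1 (pos 1,3,5,7): XOR of data positions = 0⊕1⊕1 = 0
p2 (pos 2,3,6,7): XOR of data positions = 0⊕1⊕1 = 0
p4 (pos 4,5,6,7): XOR of data positions = 1⊕1⊕1 = 1
Codeword: 0001111

0001111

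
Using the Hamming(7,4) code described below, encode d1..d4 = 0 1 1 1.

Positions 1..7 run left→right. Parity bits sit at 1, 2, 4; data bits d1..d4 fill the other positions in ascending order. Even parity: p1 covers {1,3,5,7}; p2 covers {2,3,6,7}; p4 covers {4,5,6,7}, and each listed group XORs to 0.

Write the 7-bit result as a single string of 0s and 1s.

Place data at non-parity positions: p1 p2 0 p4 1 1 1
p1 (pos 1,3,5,7): XOR of data positions = 0⊕1⊕1 = 0
p2 (pos 2,3,6,7): XOR of data positions = 0⊕1⊕1 = 0
p4 (pos 4,5,6,7): XOR of data positions = 1⊕1⊕1 = 1
Codeword: 0001111

0001111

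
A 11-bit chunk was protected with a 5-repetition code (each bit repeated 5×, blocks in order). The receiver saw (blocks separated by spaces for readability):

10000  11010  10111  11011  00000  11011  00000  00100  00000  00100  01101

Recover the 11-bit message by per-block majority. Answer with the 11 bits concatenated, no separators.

01110100001

Block 1 (10000): 1 one → 0
Block 2 (11010): 3 ones → 1
Block 3 (10111): 4 ones → 1
Block 4 (11011): 4 ones → 1
Block 5 (00000): 0 ones → 0
Block 6 (11011): 4 ones → 1
Block 7 (00000): 0 ones → 0
Block 8 (00100): 1 one → 0
Block 9 (00000): 0 ones → 0
Block 10 (00100): 1 one → 0
Block 11 (01101): 3 ones → 1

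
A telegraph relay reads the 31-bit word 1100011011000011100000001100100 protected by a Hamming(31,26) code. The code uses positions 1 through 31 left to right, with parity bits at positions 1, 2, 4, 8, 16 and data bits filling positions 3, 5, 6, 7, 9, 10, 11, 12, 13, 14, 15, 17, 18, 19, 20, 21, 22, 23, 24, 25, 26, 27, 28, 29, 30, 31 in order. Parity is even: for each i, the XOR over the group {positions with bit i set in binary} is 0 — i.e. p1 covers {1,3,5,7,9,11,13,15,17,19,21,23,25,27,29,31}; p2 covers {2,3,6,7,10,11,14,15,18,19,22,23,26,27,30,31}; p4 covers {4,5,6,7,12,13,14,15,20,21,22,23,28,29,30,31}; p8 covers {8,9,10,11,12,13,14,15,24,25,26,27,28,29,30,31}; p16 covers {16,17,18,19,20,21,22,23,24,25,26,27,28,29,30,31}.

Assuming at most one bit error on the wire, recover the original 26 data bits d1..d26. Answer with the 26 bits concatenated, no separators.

s1 (pos 1,3,5,7,9,11,13,15,17,19,21,23,25,27,29,31): 1⊕0⊕0⊕1⊕1⊕0⊕0⊕1⊕1⊕0⊕0⊕0⊕1⊕0⊕1⊕0 = 1
s2 (pos 2,3,6,7,10,11,14,15,18,19,22,23,26,27,30,31): 1⊕0⊕1⊕1⊕1⊕0⊕0⊕1⊕0⊕0⊕0⊕0⊕1⊕0⊕0⊕0 = 0
s4 (pos 4,5,6,7,12,13,14,15,20,21,22,23,28,29,30,31): 0⊕0⊕1⊕1⊕0⊕0⊕0⊕1⊕0⊕0⊕0⊕0⊕0⊕1⊕0⊕0 = 0
s8 (pos 8,9,10,11,12,13,14,15,24,25,26,27,28,29,30,31): 0⊕1⊕1⊕0⊕0⊕0⊕0⊕1⊕0⊕1⊕1⊕0⊕0⊕1⊕0⊕0 = 0
s16 (pos 16,17,18,19,20,21,22,23,24,25,26,27,28,29,30,31): 1⊕1⊕0⊕0⊕0⊕0⊕0⊕0⊕0⊕1⊕1⊕0⊕0⊕1⊕0⊕0 = 1
Syndrome s16…s1 = 10001 → error at position 17.
Flip position 17: 1100011011000011100000001100100 → 1100011011000011000000001100100
Read data bits from positions 3,5,6,7,9,10,11,12,13,14,15,17,18,19,20,21,22,23,24,25,26,27,28,29,30,31: 00111100001000000001100100

00111100001000000001100100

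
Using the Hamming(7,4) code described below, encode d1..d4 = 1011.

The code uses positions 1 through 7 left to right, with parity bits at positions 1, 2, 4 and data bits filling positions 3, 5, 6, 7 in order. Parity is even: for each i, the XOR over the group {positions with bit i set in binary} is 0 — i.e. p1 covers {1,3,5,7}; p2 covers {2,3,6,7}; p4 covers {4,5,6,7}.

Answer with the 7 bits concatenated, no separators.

Place data at non-parity positions: p1 p2 1 p4 0 1 1
p1 (pos 1,3,5,7): XOR of data positions = 1⊕0⊕1 = 0
p2 (pos 2,3,6,7): XOR of data positions = 1⊕1⊕1 = 1
p4 (pos 4,5,6,7): XOR of data positions = 0⊕1⊕1 = 0
Codeword: 0110011

0110011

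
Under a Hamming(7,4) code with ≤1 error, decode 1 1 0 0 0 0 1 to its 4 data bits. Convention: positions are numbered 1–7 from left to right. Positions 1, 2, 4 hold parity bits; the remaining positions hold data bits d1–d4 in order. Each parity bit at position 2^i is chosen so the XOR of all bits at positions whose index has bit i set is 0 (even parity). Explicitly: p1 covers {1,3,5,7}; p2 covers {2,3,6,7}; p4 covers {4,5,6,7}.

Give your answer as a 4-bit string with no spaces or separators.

0001

s1 (pos 1,3,5,7): 1⊕0⊕0⊕1 = 0
s2 (pos 2,3,6,7): 1⊕0⊕0⊕1 = 0
s4 (pos 4,5,6,7): 0⊕0⊕0⊕1 = 1
Syndrome s4…s1 = 100 → error at position 4.
Flip position 4: 1100001 → 1101001
Read data bits from positions 3,5,6,7: 0001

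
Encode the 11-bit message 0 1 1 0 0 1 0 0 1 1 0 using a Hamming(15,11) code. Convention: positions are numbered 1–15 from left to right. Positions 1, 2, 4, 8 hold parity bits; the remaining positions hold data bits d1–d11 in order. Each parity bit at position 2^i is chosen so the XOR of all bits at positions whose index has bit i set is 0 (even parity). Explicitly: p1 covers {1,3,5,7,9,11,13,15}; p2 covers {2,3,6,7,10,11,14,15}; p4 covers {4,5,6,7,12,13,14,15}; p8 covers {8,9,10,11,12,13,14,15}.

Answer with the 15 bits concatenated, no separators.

Place data at non-parity positions: p1 p2 0 p4 1 1 0 p8 0 1 0 0 1 1 0
p1 (pos 1,3,5,7,9,11,13,15): XOR of data positions = 0⊕1⊕0⊕0⊕0⊕1⊕0 = 0
p2 (pos 2,3,6,7,10,11,14,15): XOR of data positions = 0⊕1⊕0⊕1⊕0⊕1⊕0 = 1
p4 (pos 4,5,6,7,12,13,14,15): XOR of data positions = 1⊕1⊕0⊕0⊕1⊕1⊕0 = 0
p8 (pos 8,9,10,11,12,13,14,15): XOR of data positions = 0⊕1⊕0⊕0⊕1⊕1⊕0 = 1
Codeword: 010011010100110

010011010100110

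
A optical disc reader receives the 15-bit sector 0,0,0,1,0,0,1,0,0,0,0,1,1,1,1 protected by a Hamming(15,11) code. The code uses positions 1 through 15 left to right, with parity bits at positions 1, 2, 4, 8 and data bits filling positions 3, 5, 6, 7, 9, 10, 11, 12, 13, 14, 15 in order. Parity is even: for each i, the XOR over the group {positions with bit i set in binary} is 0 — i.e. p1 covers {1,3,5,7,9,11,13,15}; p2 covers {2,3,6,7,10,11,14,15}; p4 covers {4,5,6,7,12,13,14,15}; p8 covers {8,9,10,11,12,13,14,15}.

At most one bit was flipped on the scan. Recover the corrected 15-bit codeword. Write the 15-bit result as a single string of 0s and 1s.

s1 (pos 1,3,5,7,9,11,13,15): 0⊕0⊕0⊕1⊕0⊕0⊕1⊕1 = 1
s2 (pos 2,3,6,7,10,11,14,15): 0⊕0⊕0⊕1⊕0⊕0⊕1⊕1 = 1
s4 (pos 4,5,6,7,12,13,14,15): 1⊕0⊕0⊕1⊕1⊕1⊕1⊕1 = 0
s8 (pos 8,9,10,11,12,13,14,15): 0⊕0⊕0⊕0⊕1⊕1⊕1⊕1 = 0
Syndrome s8…s1 = 0011 → error at position 3.
Flip position 3: 000100100001111 → 001100100001111

001100100001111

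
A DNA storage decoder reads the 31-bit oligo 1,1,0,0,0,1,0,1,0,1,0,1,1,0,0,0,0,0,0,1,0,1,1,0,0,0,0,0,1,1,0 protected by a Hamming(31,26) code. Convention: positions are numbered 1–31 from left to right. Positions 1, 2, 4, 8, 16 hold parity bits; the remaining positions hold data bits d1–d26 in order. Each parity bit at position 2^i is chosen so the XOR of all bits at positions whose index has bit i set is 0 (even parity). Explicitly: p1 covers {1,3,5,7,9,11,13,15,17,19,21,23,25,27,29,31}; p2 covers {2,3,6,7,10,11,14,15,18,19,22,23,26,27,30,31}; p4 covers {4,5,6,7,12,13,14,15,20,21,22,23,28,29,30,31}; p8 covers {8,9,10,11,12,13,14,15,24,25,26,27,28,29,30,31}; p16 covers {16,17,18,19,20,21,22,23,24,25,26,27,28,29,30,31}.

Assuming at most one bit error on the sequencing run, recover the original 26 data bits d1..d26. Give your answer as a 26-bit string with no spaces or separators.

00100101100000101100000110

s1 (pos 1,3,5,7,9,11,13,15,17,19,21,23,25,27,29,31): 1⊕0⊕0⊕0⊕0⊕0⊕1⊕0⊕0⊕0⊕0⊕1⊕0⊕0⊕1⊕0 = 0
s2 (pos 2,3,6,7,10,11,14,15,18,19,22,23,26,27,30,31): 1⊕0⊕1⊕0⊕1⊕0⊕0⊕0⊕0⊕0⊕1⊕1⊕0⊕0⊕1⊕0 = 0
s4 (pos 4,5,6,7,12,13,14,15,20,21,22,23,28,29,30,31): 0⊕0⊕1⊕0⊕1⊕1⊕0⊕0⊕1⊕0⊕1⊕1⊕0⊕1⊕1⊕0 = 0
s8 (pos 8,9,10,11,12,13,14,15,24,25,26,27,28,29,30,31): 1⊕0⊕1⊕0⊕1⊕1⊕0⊕0⊕0⊕0⊕0⊕0⊕0⊕1⊕1⊕0 = 0
s16 (pos 16,17,18,19,20,21,22,23,24,25,26,27,28,29,30,31): 0⊕0⊕0⊕0⊕1⊕0⊕1⊕1⊕0⊕0⊕0⊕0⊕0⊕1⊕1⊕0 = 1
Syndrome s16…s1 = 10000 → error at position 16.
Flip position 16: 1100010101011000000101100000110 → 1100010101011001000101100000110
Read data bits from positions 3,5,6,7,9,10,11,12,13,14,15,17,18,19,20,21,22,23,24,25,26,27,28,29,30,31: 00100101100000101100000110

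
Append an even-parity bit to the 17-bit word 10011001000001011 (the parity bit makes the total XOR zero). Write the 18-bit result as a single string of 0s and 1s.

100110010000010111

XOR of the 17 data bits: 1⊕0⊕0⊕1⊕1⊕0⊕0⊕1⊕0⊕0⊕0⊕0⊕0⊕1⊕0⊕1⊕1 = 1
Parity bit = 1 (so all 18 bits XOR to 0).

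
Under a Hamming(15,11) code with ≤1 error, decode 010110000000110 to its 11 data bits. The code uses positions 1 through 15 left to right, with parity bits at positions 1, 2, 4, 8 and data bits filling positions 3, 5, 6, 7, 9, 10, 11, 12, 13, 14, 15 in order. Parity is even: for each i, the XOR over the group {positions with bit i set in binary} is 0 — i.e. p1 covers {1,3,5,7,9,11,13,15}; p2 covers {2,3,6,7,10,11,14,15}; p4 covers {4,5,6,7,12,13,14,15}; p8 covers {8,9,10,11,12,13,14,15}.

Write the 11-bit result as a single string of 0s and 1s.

01000000110

s1 (pos 1,3,5,7,9,11,13,15): 0⊕0⊕1⊕0⊕0⊕0⊕1⊕0 = 0
s2 (pos 2,3,6,7,10,11,14,15): 1⊕0⊕0⊕0⊕0⊕0⊕1⊕0 = 0
s4 (pos 4,5,6,7,12,13,14,15): 1⊕1⊕0⊕0⊕0⊕1⊕1⊕0 = 0
s8 (pos 8,9,10,11,12,13,14,15): 0⊕0⊕0⊕0⊕0⊕1⊕1⊕0 = 0
Syndrome s8…s1 = 0000 → no error.
Read data bits from positions 3,5,6,7,9,10,11,12,13,14,15: 01000000110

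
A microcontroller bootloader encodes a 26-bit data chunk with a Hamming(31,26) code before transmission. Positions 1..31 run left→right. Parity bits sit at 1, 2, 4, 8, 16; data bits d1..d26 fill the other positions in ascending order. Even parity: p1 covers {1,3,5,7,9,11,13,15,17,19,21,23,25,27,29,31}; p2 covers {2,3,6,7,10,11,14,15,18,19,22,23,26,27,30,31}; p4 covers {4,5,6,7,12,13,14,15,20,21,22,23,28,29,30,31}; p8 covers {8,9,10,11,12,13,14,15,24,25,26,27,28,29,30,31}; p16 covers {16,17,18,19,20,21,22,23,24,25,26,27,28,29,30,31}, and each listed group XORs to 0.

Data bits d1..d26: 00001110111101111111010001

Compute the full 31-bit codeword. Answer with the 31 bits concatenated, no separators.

Place data at non-parity positions: p1 p2 0 p4 0 0 0 p8 1 1 1 0 1 1 1 p16 1 0 1 1 1 1 1 1 1 0 1 0 0 0 1
p1 (pos 1,3,5,7,9,11,13,15,17,19,21,23,25,27,29,31): XOR of data positions = 0⊕0⊕0⊕1⊕1⊕1⊕1⊕1⊕1⊕1⊕1⊕1⊕1⊕0⊕1 = 1
p2 (pos 2,3,6,7,10,11,14,15,18,19,22,23,26,27,30,31): XOR of data positions = 0⊕0⊕0⊕1⊕1⊕1⊕1⊕0⊕1⊕1⊕1⊕0⊕1⊕0⊕1 = 1
p4 (pos 4,5,6,7,12,13,14,15,20,21,22,23,28,29,30,31): XOR of data positions = 0⊕0⊕0⊕0⊕1⊕1⊕1⊕1⊕1⊕1⊕1⊕0⊕0⊕0⊕1 = 0
p8 (pos 8,9,10,11,12,13,14,15,24,25,26,27,28,29,30,31): XOR of data positions = 1⊕1⊕1⊕0⊕1⊕1⊕1⊕1⊕1⊕0⊕1⊕0⊕0⊕0⊕1 = 0
p16 (pos 16,17,18,19,20,21,22,23,24,25,26,27,28,29,30,31): XOR of data positions = 1⊕0⊕1⊕1⊕1⊕1⊕1⊕1⊕1⊕0⊕1⊕0⊕0⊕0⊕1 = 0
Codeword: 1100000011101110101111111010001

1100000011101110101111111010001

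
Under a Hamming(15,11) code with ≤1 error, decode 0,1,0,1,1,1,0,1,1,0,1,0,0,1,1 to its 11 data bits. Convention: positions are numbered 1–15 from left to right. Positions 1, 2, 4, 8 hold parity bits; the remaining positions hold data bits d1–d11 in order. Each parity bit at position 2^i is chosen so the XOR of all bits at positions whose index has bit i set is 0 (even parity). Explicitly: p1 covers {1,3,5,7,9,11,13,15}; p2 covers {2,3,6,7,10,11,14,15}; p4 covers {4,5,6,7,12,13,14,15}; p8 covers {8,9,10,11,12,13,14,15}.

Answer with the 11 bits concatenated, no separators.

01101010001

s1 (pos 1,3,5,7,9,11,13,15): 0⊕0⊕1⊕0⊕1⊕1⊕0⊕1 = 0
s2 (pos 2,3,6,7,10,11,14,15): 1⊕0⊕1⊕0⊕0⊕1⊕1⊕1 = 1
s4 (pos 4,5,6,7,12,13,14,15): 1⊕1⊕1⊕0⊕0⊕0⊕1⊕1 = 1
s8 (pos 8,9,10,11,12,13,14,15): 1⊕1⊕0⊕1⊕0⊕0⊕1⊕1 = 1
Syndrome s8…s1 = 1110 → error at position 14.
Flip position 14: 010111011010011 → 010111011010001
Read data bits from positions 3,5,6,7,9,10,11,12,13,14,15: 01101010001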